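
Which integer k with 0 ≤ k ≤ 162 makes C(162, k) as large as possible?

81

C(162,k) is maximized at k = 162/2 = 81.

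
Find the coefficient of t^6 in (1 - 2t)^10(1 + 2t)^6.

Coefficient of t^6 = Σ_{j} C(10,j)·(-2)^j·C(6,6-j)·2^(6-j) for j from 0 to 6.
= 64 + (-3840) + 43200 + (-153600) + 201600 + (-96768) + 13440 = 4096.

4096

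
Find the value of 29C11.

C(29,11) = (29·28·27·26·25·24·23·22·21·20·19) / 11! = 1381013105472000 / 39916800 = 34597290.

34597290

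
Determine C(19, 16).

969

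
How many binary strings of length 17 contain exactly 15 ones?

136

Choose the 15 positions: C(17,15) = 136.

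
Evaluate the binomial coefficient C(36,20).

7307872110

C(36,20) = C(36,16) by symmetry.
C(36,16) = (36·35·34·33·32·31·30·29·28·27·26·25·24·23·22·21) / 16! = 152901072685905223680000 / 20922789888000 = 7307872110.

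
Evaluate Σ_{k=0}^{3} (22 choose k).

1 + 22 + 231 + 1540 = 1794.

1794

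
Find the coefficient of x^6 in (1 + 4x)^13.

7028736

The general term is C(13,j)·(1)^j·(4x)^(13-j); the x^6 term has j = 7.
C(13,7) = 1716.
Coefficient = C(13,7) · 4^6 = 1716 · 4096 = 7028736.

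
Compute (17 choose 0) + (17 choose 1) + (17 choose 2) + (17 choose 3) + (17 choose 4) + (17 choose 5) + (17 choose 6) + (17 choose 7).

1 + 17 + 136 + 680 + 2380 + 6188 + 12376 + 19448 = 41226.

41226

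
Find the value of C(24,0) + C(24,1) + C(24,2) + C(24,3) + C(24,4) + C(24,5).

55455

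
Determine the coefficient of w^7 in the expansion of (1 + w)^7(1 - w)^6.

-20

Coefficient of w^7 = Σ_{j} C(7,j)·1^j·C(6,7-j)·(-1)^(7-j) for j from 1 to 7.
= 7 + (-126) + 525 + (-700) + 315 + (-42) + 1 = -20.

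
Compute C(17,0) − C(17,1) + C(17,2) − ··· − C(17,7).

-11440

The partial alternating sum Σ_{k=0}^{7} (−1)^k C(17,k) = (−1)^7 C(16,7) = -11440.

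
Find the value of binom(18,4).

C(18,4) = (18·17·16·15) / 4! = 73440 / 24 = 3060.

3060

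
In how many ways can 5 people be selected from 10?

252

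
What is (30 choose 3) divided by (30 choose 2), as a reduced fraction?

C(n,k+1)/C(n,k) = (n−k)/(k+1) = (30−2)/(2+1) = 28/3.

28/3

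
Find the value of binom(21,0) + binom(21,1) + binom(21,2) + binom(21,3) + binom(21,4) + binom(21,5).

1 + 21 + 210 + 1330 + 5985 + 20349 = 27896.

27896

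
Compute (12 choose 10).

66

C(12,10) = C(12,2) by symmetry.
C(12,2) = (12·11) / 2! = 132 / 2 = 66.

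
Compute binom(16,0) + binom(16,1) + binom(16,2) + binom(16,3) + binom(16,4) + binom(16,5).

6885

1 + 16 + 120 + 560 + 1820 + 4368 = 6885.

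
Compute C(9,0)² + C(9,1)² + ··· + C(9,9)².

48620

Σ C(9,r)² is the coefficient of x^9 in (1+x)^9(1+x)^9 = (1+x)^18, i.e. C(18,9) = 48620.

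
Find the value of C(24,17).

346104

C(24,17) = C(24,7) by symmetry.
C(24,7) = (24·23·22·21·20·19·18) / 7! = 1744364160 / 5040 = 346104.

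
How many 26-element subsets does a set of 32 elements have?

906192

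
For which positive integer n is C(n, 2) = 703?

38

n(n−1)/2 = 703 ⇒ n(n−1) = 1406. Since 38·37 = 1406, n = 38.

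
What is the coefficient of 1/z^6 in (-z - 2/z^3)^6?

160

General term: C(6,j)·(-z)^j·(-2/z^3)^(6-j), with z-exponent 1j − 3(6−j) = 4j − 18.
Set 4j − 18 = -6: j = 3.
C(6,3) = 20; (-1)^3 = -1; (-2)^3 = -8.
Coefficient = 20 · (-1) · (-8) = 160.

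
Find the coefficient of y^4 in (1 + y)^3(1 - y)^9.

-27

Coefficient of y^4 = Σ_{j} C(3,j)·1^j·C(9,4-j)·(-1)^(4-j) for j from 0 to 3.
= 126 + (-252) + 108 + (-9) = -27.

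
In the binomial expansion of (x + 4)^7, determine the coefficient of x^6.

28

The general term is C(7,j)·(x)^j·(4)^(7-j); the x^6 term has j = 6.
C(7,6) = 7.
Coefficient = C(7,6) · 4^1 = 7 · 4 = 28.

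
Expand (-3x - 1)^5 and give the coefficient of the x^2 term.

-90

The general term is C(5,j)·(-3x)^j·(-1)^(5-j); the x^2 term has j = 2.
C(5,2) = 10.
Coefficient = C(5,2) · (-3)^2 · (-1)^3 = 10 · 9 · (-1) = -90.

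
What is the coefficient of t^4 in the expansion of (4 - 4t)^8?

4587520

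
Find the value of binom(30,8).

C(30,8) = (30·29·28·27·26·25·24·23) / 8! = 235989936000 / 40320 = 5852925.

5852925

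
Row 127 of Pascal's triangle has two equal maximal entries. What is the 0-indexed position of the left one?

For odd n = 127, C(127,r) peaks at r = (n−1)/2 and (n+1)/2; the smaller is 63.

63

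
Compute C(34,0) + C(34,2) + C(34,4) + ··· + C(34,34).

Even-j terms of row 34 sum to 2^33 = 8589934592.

8589934592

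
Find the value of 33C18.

C(33,18) = C(33,15) by symmetry.
C(33,15) = (33·32·31·30·29·28·27·26·25·24·23·22·21·20·19) / 15! = 1356265350621941760000 / 1307674368000 = 1037158320.

1037158320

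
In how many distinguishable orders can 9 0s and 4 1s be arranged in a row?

715

Choose positions for the 0s: C(13,9) = 715.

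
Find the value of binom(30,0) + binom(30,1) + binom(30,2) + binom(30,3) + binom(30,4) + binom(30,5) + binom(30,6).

1 + 30 + 435 + 4060 + 27405 + 142506 + 593775 = 768212.

768212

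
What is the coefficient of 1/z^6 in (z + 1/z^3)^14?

General term: C(14,j)·(z)^j·(1/z^3)^(14-j), with z-exponent 1j − 3(14−j) = 4j − 42.
Set 4j − 42 = -6: j = 9.
C(14,9) = 2002; 1^9 = 1; 1^5 = 1.
Coefficient = 2002 · 1 · 1 = 2002.

2002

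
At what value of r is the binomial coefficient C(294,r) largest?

147

C(294,r) is maximized at r = 294/2 = 147.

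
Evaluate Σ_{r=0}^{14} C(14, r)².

40116600

Σ C(14,r)² is the coefficient of x^14 in (1+x)^14(1+x)^14 = (1+x)^28, i.e. C(28,14) = 40116600.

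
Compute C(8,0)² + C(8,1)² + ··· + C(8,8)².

12870

Σ C(8,k)² is the coefficient of x^8 in (1+x)^8(1+x)^8 = (1+x)^16, i.e. C(16,8) = 12870.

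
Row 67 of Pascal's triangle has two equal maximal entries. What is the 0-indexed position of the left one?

33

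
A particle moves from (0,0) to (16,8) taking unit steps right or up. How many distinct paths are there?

Each path is a sequence of 24 steps with 16 rights: C(24,16) = 735471.

735471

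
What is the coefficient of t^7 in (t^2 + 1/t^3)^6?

6

General term: C(6,j)·(t^2)^j·(1/t^3)^(6-j), with t-exponent 2j − 3(6−j) = 5j − 18.
Set 5j − 18 = 7: j = 5.
C(6,5) = 6; 1^5 = 1; 1^1 = 1.
Coefficient = 6 · 1 · 1 = 6.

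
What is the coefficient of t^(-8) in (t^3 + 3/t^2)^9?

78732

General term: C(9,j)·(t^3)^j·(3/t^2)^(9-j), with t-exponent 3j − 2(9−j) = 5j − 18.
Set 5j − 18 = -8: j = 2.
C(9,2) = 36; 1^2 = 1; 3^7 = 2187.
Coefficient = 36 · 1 · 2187 = 78732.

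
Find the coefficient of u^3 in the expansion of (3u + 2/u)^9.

General term: C(9,j)·(3u)^j·(2/u)^(9-j), with u-exponent 1j − 1(9−j) = 2j − 9.
Set 2j − 9 = 3: j = 6.
C(9,6) = 84; 3^6 = 729; 2^3 = 8.
Coefficient = 84 · 729 · 8 = 489888.

489888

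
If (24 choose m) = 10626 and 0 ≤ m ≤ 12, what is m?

C(24,m) increases on 0 ≤ m ≤ 12. C(24,3) = 2024 and C(24,4) = 10626, so m = 4.

4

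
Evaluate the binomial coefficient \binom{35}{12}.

C(35,12) = (35·34·33·32·31·30·29·28·27·26·25·24) / 12! = 399703747322880000 / 479001600 = 834451800.

834451800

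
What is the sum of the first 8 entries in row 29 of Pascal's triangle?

2182396

1 + 29 + 406 + 3654 + 23751 + 118755 + 475020 + 1560780 = 2182396.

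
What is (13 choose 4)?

715

C(13,4) = (13·12·11·10) / 4! = 17160 / 24 = 715.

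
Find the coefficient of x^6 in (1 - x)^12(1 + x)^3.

-187

Coefficient of x^6 = Σ_{j} C(12,j)·(-1)^j·C(3,6-j)·1^(6-j) for j from 3 to 6.
= (-220) + 1485 + (-2376) + 924 = -187.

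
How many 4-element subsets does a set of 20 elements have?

4845

C(20,4) = (20·19·18·17) / 4! = 116280 / 24 = 4845.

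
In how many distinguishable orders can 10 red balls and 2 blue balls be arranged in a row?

66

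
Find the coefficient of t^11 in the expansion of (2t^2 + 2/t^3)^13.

General term: C(13,j)·(2t^2)^j·(2/t^3)^(13-j), with t-exponent 2j − 3(13−j) = 5j − 39.
Set 5j − 39 = 11: j = 10.
C(13,10) = 286; 2^10 = 1024; 2^3 = 8.
Coefficient = 286 · 1024 · 8 = 2342912.

2342912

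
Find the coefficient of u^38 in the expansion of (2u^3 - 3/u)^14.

General term: C(14,j)·(2u^3)^j·(-3/u)^(14-j), with u-exponent 3j − 1(14−j) = 4j − 14.
Set 4j − 14 = 38: j = 13.
C(14,13) = 14; 2^13 = 8192; (-3)^1 = -3.
Coefficient = 14 · 8192 · (-3) = -344064.

-344064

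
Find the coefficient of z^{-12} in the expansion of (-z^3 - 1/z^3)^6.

General term: C(6,j)·(-z^3)^j·(-1/z^3)^(6-j), with z-exponent 3j − 3(6−j) = 6j − 18.
Set 6j − 18 = -12: j = 1.
C(6,1) = 6; (-1)^1 = -1; (-1)^5 = -1.
Coefficient = 6 · (-1) · (-1) = 6.

6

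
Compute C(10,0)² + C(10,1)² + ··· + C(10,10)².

184756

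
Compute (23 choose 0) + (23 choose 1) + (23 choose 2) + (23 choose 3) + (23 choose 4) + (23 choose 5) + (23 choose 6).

145499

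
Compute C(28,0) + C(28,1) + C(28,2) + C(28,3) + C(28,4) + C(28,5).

1 + 28 + 378 + 3276 + 20475 + 98280 = 122438.

122438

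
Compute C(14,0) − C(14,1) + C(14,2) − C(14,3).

The partial alternating sum Σ_{k=0}^{3} (−1)^k C(14,k) = (−1)^3 C(13,3) = -286.

-286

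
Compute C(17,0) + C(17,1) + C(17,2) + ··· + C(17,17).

131072

The entries of row 17 sum to 2^17 = 131072.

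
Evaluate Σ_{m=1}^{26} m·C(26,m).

Differentiating (1+x)^26 and setting x=1: Σ m·C(26,m) = 26·2^25 = 872415232.

872415232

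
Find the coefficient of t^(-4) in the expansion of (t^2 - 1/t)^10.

General term: C(10,j)·(t^2)^j·(-1/t)^(10-j), with t-exponent 2j − 1(10−j) = 3j − 10.
Set 3j − 10 = -4: j = 2.
C(10,2) = 45; 1^2 = 1; (-1)^8 = 1.
Coefficient = 45 · 1 · 1 = 45.

45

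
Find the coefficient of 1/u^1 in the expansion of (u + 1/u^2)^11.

General term: C(11,j)·(u)^j·(1/u^2)^(11-j), with u-exponent 1j − 2(11−j) = 3j − 22.
Set 3j − 22 = -1: j = 7.
C(11,7) = 330; 1^7 = 1; 1^4 = 1.
Coefficient = 330 · 1 · 1 = 330.

330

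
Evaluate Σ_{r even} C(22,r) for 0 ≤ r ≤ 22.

2097152

Even-r terms of row 22 sum to 2^21 = 2097152.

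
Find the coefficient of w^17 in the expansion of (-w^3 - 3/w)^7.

General term: C(7,j)·(-w^3)^j·(-3/w)^(7-j), with w-exponent 3j − 1(7−j) = 4j − 7.
Set 4j − 7 = 17: j = 6.
C(7,6) = 7; (-1)^6 = 1; (-3)^1 = -3.
Coefficient = 7 · 1 · (-3) = -21.

-21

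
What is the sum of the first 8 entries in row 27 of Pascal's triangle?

1 + 27 + 351 + 2925 + 17550 + 80730 + 296010 + 888030 = 1285624.

1285624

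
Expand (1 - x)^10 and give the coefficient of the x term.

-10

The general term is C(10,j)·(1)^j·(-x)^(10-j); the x^1 term has j = 9.
C(10,9) = 10.
Coefficient = C(10,9) · (-1)^1 = 10 · (-1) = -10.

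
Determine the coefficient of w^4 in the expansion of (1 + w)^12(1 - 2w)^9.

Coefficient of w^4 = Σ_{j} C(12,j)·1^j·C(9,4-j)·(-2)^(4-j) for j from 0 to 4.
= 2016 + (-8064) + 9504 + (-3960) + 495 = -9.

-9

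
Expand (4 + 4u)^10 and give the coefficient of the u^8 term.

The general term is C(10,j)·(4)^j·(4u)^(10-j); the u^8 term has j = 2.
C(10,2) = 45.
Coefficient = C(10,2) · 4^2 · 4^8 = 45 · 16 · 65536 = 47185920.

47185920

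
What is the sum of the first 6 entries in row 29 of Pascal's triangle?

146596

1 + 29 + 406 + 3654 + 23751 + 118755 = 146596.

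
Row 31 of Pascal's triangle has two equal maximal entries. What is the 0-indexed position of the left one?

For odd n = 31, C(31,m) peaks at m = (n−1)/2 and (n+1)/2; the smaller is 15.

15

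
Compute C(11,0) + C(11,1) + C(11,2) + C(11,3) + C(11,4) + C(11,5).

1024

1 + 11 + 55 + 165 + 330 + 462 = 1024.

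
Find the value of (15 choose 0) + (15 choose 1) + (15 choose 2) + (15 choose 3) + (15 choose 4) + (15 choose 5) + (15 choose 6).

9949

1 + 15 + 105 + 455 + 1365 + 3003 + 5005 = 9949.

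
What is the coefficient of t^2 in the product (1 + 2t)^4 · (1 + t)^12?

186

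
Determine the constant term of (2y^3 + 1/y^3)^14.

General term: C(14,j)·(2y^3)^j·(1/y^3)^(14-j), with y-exponent 3j − 3(14−j) = 6j − 42.
Set 6j − 42 = 0: j = 7.
C(14,7) = 3432; 2^7 = 128; 1^7 = 1.
Coefficient = 3432 · 128 · 1 = 439296.

439296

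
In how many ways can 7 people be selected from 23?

245157

This is C(23,7) = 245157.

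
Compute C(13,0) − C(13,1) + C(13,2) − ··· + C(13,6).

The partial alternating sum Σ_{k=0}^{6} (−1)^k C(13,k) = (−1)^6 C(12,6) = 924.

924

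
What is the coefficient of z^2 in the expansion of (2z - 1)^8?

112

The general term is C(8,j)·(2z)^j·(-1)^(8-j); the z^2 term has j = 2.
C(8,2) = 28.
Coefficient = C(8,2) · 2^2 = 28 · 4 = 112.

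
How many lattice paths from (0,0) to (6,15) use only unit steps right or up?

Each path is a sequence of 21 steps with 6 rights: C(21,6) = 54264.

54264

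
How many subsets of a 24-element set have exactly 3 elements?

2024

Choose the 3 positions: C(24,3) = 2024.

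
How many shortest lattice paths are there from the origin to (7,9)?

Each path is a sequence of 16 steps with 7 rights: C(16,7) = 11440.

11440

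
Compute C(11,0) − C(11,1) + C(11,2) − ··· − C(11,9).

-10

The partial alternating sum Σ_{k=0}^{9} (−1)^k C(11,k) = (−1)^9 C(10,9) = -10.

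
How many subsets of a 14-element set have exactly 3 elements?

364

Choose the 3 positions: C(14,3) = 364.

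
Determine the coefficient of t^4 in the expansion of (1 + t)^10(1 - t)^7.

0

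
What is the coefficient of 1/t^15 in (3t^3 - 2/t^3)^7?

General term: C(7,j)·(3t^3)^j·(-2/t^3)^(7-j), with t-exponent 3j − 3(7−j) = 6j − 21.
Set 6j − 21 = -15: j = 1.
C(7,1) = 7; 3^1 = 3; (-2)^6 = 64.
Coefficient = 7 · 3 · 64 = 1344.

1344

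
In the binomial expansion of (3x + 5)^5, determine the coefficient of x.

9375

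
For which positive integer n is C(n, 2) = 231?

n(n−1)/2 = 231 ⇒ n(n−1) = 462. Since 22·21 = 462, n = 22.

22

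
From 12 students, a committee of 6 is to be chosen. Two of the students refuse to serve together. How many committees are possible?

714

All 6-subsets: C(12,6) = 924. Those containing both fixed elements: C(10,4) = 210.
924 − 210 = 714.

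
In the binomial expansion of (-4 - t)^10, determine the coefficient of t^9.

The general term is C(10,j)·(-4)^j·(-t)^(10-j); the t^9 term has j = 1.
C(10,1) = 10.
Coefficient = C(10,1) · (-4)^1 · (-1)^9 = 10 · (-4) · (-1) = 40.

40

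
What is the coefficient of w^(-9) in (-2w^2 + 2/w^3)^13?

General term: C(13,j)·(-2w^2)^j·(2/w^3)^(13-j), with w-exponent 2j − 3(13−j) = 5j − 39.
Set 5j − 39 = -9: j = 6.
C(13,6) = 1716; (-2)^6 = 64; 2^7 = 128.
Coefficient = 1716 · 64 · 128 = 14057472.

14057472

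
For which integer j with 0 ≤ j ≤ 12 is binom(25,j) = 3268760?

C(25,j) increases on 0 ≤ j ≤ 12. C(25,9) = 2042975 and C(25,10) = 3268760, so j = 10.

10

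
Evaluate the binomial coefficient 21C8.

203490

C(21,8) = (21·20·19·18·17·16·15·14) / 8! = 8204716800 / 40320 = 203490.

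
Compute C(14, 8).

3003

C(14,8) = C(14,6) by symmetry.
C(14,6) = (14·13·12·11·10·9) / 6! = 2162160 / 720 = 3003.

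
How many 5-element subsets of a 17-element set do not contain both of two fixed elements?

All 5-subsets: C(17,5) = 6188. Those containing both fixed elements: C(15,3) = 455.
6188 − 455 = 5733.

5733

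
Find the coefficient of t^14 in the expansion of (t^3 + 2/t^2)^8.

112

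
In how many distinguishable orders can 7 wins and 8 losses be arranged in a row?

6435

Choose positions for the wins: C(15,7) = 6435.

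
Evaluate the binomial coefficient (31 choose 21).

44352165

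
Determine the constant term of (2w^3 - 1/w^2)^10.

3360

General term: C(10,j)·(2w^3)^j·(-1/w^2)^(10-j), with w-exponent 3j − 2(10−j) = 5j − 20.
Set 5j − 20 = 0: j = 4.
C(10,4) = 210; 2^4 = 16; (-1)^6 = 1.
Coefficient = 210 · 16 · 1 = 3360.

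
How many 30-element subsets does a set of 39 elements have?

211915132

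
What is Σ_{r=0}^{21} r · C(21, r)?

22020096

Since r·C(21,r) = 21·C(20,r−1), the sum is 21·2^20 = 21·1048576 = 22020096.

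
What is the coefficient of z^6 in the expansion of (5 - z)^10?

131250

The general term is C(10,j)·(5)^j·(-z)^(10-j); the z^6 term has j = 4.
C(10,4) = 210.
Coefficient = C(10,4) · 5^4 = 210 · 625 = 131250.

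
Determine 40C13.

C(40,13) = (40·39·38·37·36·35·34·33·32·31·30·29·28) / 13! = 74931129164795904000 / 6227020800 = 12033222880.

12033222880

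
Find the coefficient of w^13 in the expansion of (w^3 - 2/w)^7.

General term: C(7,j)·(w^3)^j·(-2/w)^(7-j), with w-exponent 3j − 1(7−j) = 4j − 7.
Set 4j − 7 = 13: j = 5.
C(7,5) = 21; 1^5 = 1; (-2)^2 = 4.
Coefficient = 21 · 1 · 4 = 84.

84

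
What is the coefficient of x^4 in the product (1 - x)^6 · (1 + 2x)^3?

Coefficient of x^4 = Σ_{j} C(6,j)·(-1)^j·C(3,4-j)·2^(4-j) for j from 1 to 4.
= (-48) + 180 + (-120) + 15 = 27.

27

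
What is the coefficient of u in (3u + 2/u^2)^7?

General term: C(7,j)·(3u)^j·(2/u^2)^(7-j), with u-exponent 1j − 2(7−j) = 3j − 14.
Set 3j − 14 = 1: j = 5.
C(7,5) = 21; 3^5 = 243; 2^2 = 4.
Coefficient = 21 · 243 · 4 = 20412.

20412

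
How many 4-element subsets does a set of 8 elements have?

C(8,4) = (8·7·6·5) / 4! = 1680 / 24 = 70.

70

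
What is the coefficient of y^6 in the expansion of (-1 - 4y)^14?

12300288

The general term is C(14,j)·(-1)^j·(-4y)^(14-j); the y^6 term has j = 8.
C(14,8) = 3003.
Coefficient = C(14,8) · (-4)^6 = 3003 · 4096 = 12300288.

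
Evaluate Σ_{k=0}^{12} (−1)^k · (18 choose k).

6188

The partial alternating sum Σ_{k=0}^{12} (−1)^k C(18,k) = (−1)^12 C(17,12) = 6188.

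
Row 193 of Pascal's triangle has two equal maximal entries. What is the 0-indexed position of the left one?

For odd n = 193, C(193,i) peaks at i = (n−1)/2 and (n+1)/2; the lesser is 96.

96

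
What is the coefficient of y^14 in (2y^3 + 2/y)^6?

384

General term: C(6,j)·(2y^3)^j·(2/y)^(6-j), with y-exponent 3j − 1(6−j) = 4j − 6.
Set 4j − 6 = 14: j = 5.
C(6,5) = 6; 2^5 = 32; 2^1 = 2.
Coefficient = 6 · 32 · 2 = 384.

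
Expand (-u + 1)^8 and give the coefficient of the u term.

-8

The general term is C(8,j)·(-u)^j·(1)^(8-j); the u^1 term has j = 1.
C(8,1) = 8.
Coefficient = C(8,1) · (-1)^1 = 8 · (-1) = -8.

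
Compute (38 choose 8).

48903492

C(38,8) = (38·37·36·35·34·33·32·31) / 8! = 1971788797440 / 40320 = 48903492.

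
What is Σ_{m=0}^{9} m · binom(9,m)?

2304

Since m·C(9,m) = 9·C(8,m−1), the sum is 9·2^8 = 9·256 = 2304.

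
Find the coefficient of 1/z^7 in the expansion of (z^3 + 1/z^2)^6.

General term: C(6,j)·(z^3)^j·(1/z^2)^(6-j), with z-exponent 3j − 2(6−j) = 5j − 12.
Set 5j − 12 = -7: j = 1.
C(6,1) = 6; 1^1 = 1; 1^5 = 1.
Coefficient = 6 · 1 · 1 = 6.

6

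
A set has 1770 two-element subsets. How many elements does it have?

n(n−1)/2 = 1770 ⇒ n(n−1) = 3540. Since 60·59 = 3540, n = 60.

60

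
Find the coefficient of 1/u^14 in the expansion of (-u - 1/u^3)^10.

210

General term: C(10,j)·(-u)^j·(-1/u^3)^(10-j), with u-exponent 1j − 3(10−j) = 4j − 30.
Set 4j − 30 = -14: j = 4.
C(10,4) = 210; (-1)^4 = 1; (-1)^6 = 1.
Coefficient = 210 · 1 · 1 = 210.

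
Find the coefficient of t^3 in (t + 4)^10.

1966080

The general term is C(10,j)·(t)^j·(4)^(10-j); the t^3 term has j = 3.
C(10,3) = 120.
Coefficient = C(10,3) · 4^7 = 120 · 16384 = 1966080.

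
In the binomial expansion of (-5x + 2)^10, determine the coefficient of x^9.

-39062500

The general term is C(10,j)·(-5x)^j·(2)^(10-j); the x^9 term has j = 9.
C(10,9) = 10.
Coefficient = C(10,9) · (-5)^9 · 2^1 = 10 · (-1953125) · 2 = -39062500.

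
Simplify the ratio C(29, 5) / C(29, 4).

5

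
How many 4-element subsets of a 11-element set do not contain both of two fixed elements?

All 4-subsets: C(11,4) = 330. Those containing both fixed elements: C(9,2) = 36.
330 − 36 = 294.

294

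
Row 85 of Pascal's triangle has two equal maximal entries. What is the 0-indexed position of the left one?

42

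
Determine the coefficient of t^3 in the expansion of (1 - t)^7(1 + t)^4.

11

Coefficient of t^3 = Σ_{j} C(7,j)·(-1)^j·C(4,3-j)·1^(3-j) for j from 0 to 3.
= 4 + (-42) + 84 + (-35) = 11.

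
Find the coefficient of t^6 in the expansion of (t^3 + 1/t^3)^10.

210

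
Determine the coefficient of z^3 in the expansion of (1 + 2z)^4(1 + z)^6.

316

Coefficient of z^3 = Σ_{j} C(4,j)·2^j·C(6,3-j)·1^(3-j) for j from 0 to 3.
= 20 + 120 + 144 + 32 = 316.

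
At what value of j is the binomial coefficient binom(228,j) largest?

C(228,j) is maximized at j = 228/2 = 114.

114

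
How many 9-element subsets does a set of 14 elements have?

C(14,9) = C(14,5) by symmetry.
C(14,5) = (14·13·12·11·10) / 5! = 240240 / 120 = 2002.

2002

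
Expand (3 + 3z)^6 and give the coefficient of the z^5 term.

4374

The general term is C(6,j)·(3)^j·(3z)^(6-j); the z^5 term has j = 1.
C(6,1) = 6.
Coefficient = C(6,1) · 3^1 · 3^5 = 6 · 3 · 243 = 4374.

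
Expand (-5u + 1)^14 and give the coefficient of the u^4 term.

625625

The general term is C(14,j)·(-5u)^j·(1)^(14-j); the u^4 term has j = 4.
C(14,4) = 1001.
Coefficient = C(14,4) · (-5)^4 = 1001 · 625 = 625625.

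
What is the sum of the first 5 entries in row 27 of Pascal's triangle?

20854

1 + 27 + 351 + 2925 + 17550 = 20854.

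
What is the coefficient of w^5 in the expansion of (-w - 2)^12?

The general term is C(12,j)·(-w)^j·(-2)^(12-j); the w^5 term has j = 5.
C(12,5) = 792.
Coefficient = C(12,5) · (-1)^5 · (-2)^7 = 792 · (-1) · (-128) = 101376.

101376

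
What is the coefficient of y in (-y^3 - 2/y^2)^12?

101376

General term: C(12,j)·(-y^3)^j·(-2/y^2)^(12-j), with y-exponent 3j − 2(12−j) = 5j − 24.
Set 5j − 24 = 1: j = 5.
C(12,5) = 792; (-1)^5 = -1; (-2)^7 = -128.
Coefficient = 792 · (-1) · (-128) = 101376.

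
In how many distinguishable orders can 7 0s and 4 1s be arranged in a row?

Choose positions for the 0s: C(11,7) = 330.

330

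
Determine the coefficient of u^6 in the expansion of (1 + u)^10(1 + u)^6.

8008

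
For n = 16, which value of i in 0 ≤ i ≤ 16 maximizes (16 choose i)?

8

C(16,i) is maximized at i = 16/2 = 8.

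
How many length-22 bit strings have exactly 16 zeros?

74613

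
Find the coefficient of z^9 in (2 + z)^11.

220

The general term is C(11,j)·(2)^j·(z)^(11-j); the z^9 term has j = 2.
C(11,2) = 55.
Coefficient = C(11,2) · 2^2 = 55 · 4 = 220.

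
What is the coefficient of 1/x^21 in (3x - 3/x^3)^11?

General term: C(11,j)·(3x)^j·(-3/x^3)^(11-j), with x-exponent 1j − 3(11−j) = 4j − 33.
Set 4j − 33 = -21: j = 3.
C(11,3) = 165; 3^3 = 27; (-3)^8 = 6561.
Coefficient = 165 · 27 · 6561 = 29229255.

29229255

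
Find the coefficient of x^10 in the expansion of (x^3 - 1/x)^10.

General term: C(10,j)·(x^3)^j·(-1/x)^(10-j), with x-exponent 3j − 1(10−j) = 4j − 10.
Set 4j − 10 = 10: j = 5.
C(10,5) = 252; 1^5 = 1; (-1)^5 = -1.
Coefficient = 252 · 1 · (-1) = -252.

-252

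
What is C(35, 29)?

C(35,29) = C(35,6) by symmetry.
C(35,6) = (35·34·33·32·31·30) / 6! = 1168675200 / 720 = 1623160.

1623160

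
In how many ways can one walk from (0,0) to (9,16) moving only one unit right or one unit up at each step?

2042975

Each path is a sequence of 25 steps with 9 rights: C(25,9) = 2042975.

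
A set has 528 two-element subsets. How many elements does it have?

33

n(n−1)/2 = 528 ⇒ n(n−1) = 1056. Since 33·32 = 1056, n = 33.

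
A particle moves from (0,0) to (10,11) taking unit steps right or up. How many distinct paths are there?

352716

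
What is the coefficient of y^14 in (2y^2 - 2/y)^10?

General term: C(10,j)·(2y^2)^j·(-2/y)^(10-j), with y-exponent 2j − 1(10−j) = 3j − 10.
Set 3j − 10 = 14: j = 8.
C(10,8) = 45; 2^8 = 256; (-2)^2 = 4.
Coefficient = 45 · 256 · 4 = 46080.

46080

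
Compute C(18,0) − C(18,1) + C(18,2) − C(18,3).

-680

The partial alternating sum Σ_{k=0}^{3} (−1)^k C(18,k) = (−1)^3 C(17,3) = -680.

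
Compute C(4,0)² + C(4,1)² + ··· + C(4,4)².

70

Σ C(4,r)² is the coefficient of x^4 in (1+x)^4(1+x)^4 = (1+x)^8, i.e. C(8,4) = 70.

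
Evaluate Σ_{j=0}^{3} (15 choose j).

576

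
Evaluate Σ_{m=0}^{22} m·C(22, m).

46137344

Since m·C(22,m) = 22·C(21,m−1), the sum is 22·2^21 = 22·2097152 = 46137344.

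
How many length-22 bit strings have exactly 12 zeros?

Choose the 12 positions: C(22,12) = 646646.

646646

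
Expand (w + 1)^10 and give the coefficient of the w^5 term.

252

The general term is C(10,j)·(w)^j·(1)^(10-j); the w^5 term has j = 5.
C(10,5) = 252.
Coefficient = C(10,5) = 252.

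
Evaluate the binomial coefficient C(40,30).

C(40,30) = C(40,10) by symmetry.
C(40,10) = (40·39·38·37·36·35·34·33·32·31) / 10! = 3075990524006400 / 3628800 = 847660528.

847660528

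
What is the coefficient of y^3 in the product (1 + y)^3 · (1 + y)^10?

(1 + y)^3(1 + y)^10 = (1 + y)^13, so the coefficient of y^3 is C(13,3)·1^3 = 286·1 = 286.

286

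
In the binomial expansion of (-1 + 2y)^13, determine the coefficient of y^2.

-312

The general term is C(13,j)·(-1)^j·(2y)^(13-j); the y^2 term has j = 11.
C(13,11) = 78.
Coefficient = C(13,11) · (-1)^11 · 2^2 = 78 · (-1) · 4 = -312.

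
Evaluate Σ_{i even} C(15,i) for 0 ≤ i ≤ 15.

16384

Even-i terms of row 15 sum to 2^14 = 16384.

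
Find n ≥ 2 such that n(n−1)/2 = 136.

17

n(n−1)/2 = 136 ⇒ n(n−1) = 272. Since 17·16 = 272, n = 17.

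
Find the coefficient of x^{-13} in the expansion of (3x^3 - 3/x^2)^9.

General term: C(9,j)·(3x^3)^j·(-3/x^2)^(9-j), with x-exponent 3j − 2(9−j) = 5j − 18.
Set 5j − 18 = -13: j = 1.
C(9,1) = 9; 3^1 = 3; (-3)^8 = 6561.
Coefficient = 9 · 3 · 6561 = 177147.

177147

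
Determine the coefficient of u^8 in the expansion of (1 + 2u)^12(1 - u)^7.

Coefficient of u^8 = Σ_{j} C(12,j)·2^j·C(7,8-j)·(-1)^(8-j) for j from 1 to 8.
= (-24) + 1848 + (-36960) + 277200 + (-887040) + 1241856 + (-709632) + 126720 = 13968.

13968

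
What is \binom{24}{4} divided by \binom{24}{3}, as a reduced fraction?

C(n,k+1)/C(n,k) = (n−k)/(k+1) = (24−3)/(3+1) = 21/4.

21/4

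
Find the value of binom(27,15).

17383860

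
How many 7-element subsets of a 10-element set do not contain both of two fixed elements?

64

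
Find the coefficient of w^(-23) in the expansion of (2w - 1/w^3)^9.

General term: C(9,j)·(2w)^j·(-1/w^3)^(9-j), with w-exponent 1j − 3(9−j) = 4j − 27.
Set 4j − 27 = -23: j = 1.
C(9,1) = 9; 2^1 = 2; (-1)^8 = 1.
Coefficient = 9 · 2 · 1 = 18.

18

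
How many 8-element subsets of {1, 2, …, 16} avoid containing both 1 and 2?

9867

All 8-subsets: C(16,8) = 12870. Those containing both fixed elements: C(14,6) = 3003.
12870 − 3003 = 9867.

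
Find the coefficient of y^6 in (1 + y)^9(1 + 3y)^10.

1643628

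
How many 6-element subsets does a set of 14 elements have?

3003

C(14,6) = (14·13·12·11·10·9) / 6! = 2162160 / 720 = 3003.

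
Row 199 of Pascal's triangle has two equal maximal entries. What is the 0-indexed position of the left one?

For odd n = 199, C(199,m) peaks at m = (n−1)/2 and (n+1)/2; the lower is 99.

99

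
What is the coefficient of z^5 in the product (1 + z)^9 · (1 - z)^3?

Coefficient of z^5 = Σ_{j} C(9,j)·1^j·C(3,5-j)·(-1)^(5-j) for j from 2 to 5.
= (-36) + 252 + (-378) + 126 = -36.

-36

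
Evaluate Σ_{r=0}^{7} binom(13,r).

1 + 13 + 78 + 286 + 715 + 1287 + 1716 + 1716 = 5812.

5812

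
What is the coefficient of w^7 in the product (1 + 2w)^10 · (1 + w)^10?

1167120

Coefficient of w^7 = Σ_{j} C(10,j)·2^j·C(10,7-j)·1^(7-j) for j from 0 to 7.
= 120 + 4200 + 45360 + 201600 + 403200 + 362880 + 134400 + 15360 = 1167120.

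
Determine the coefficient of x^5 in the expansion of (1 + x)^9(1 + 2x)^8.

39550

Coefficient of x^5 = Σ_{j} C(9,j)·1^j·C(8,5-j)·2^(5-j) for j from 0 to 5.
= 1792 + 10080 + 16128 + 9408 + 2016 + 126 = 39550.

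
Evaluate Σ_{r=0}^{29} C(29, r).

536870912

Setting x = 1 in (1+x)^29 gives Σ C(29,r) = 2^29 = 536870912.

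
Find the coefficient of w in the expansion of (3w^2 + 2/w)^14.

249080832

General term: C(14,j)·(3w^2)^j·(2/w)^(14-j), with w-exponent 2j − 1(14−j) = 3j − 14.
Set 3j − 14 = 1: j = 5.
C(14,5) = 2002; 3^5 = 243; 2^9 = 512.
Coefficient = 2002 · 243 · 512 = 249080832.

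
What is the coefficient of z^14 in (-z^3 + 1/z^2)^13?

General term: C(13,j)·(-z^3)^j·(1/z^2)^(13-j), with z-exponent 3j − 2(13−j) = 5j − 26.
Set 5j − 26 = 14: j = 8.
C(13,8) = 1287; (-1)^8 = 1; 1^5 = 1.
Coefficient = 1287 · 1 · 1 = 1287.

1287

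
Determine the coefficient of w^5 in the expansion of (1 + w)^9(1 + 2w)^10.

90630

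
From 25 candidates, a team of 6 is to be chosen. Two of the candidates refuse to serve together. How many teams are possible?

168245

All 6-subsets: C(25,6) = 177100. Those containing both fixed elements: C(23,4) = 8855.
177100 − 8855 = 168245.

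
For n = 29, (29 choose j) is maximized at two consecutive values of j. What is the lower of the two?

14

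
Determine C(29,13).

C(29,13) = (29·28·27·26·25·24·23·22·21·20·19·18·17) / 13! = 422590010274432000 / 6227020800 = 67863915.

67863915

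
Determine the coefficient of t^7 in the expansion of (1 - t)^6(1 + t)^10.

Coefficient of t^7 = Σ_{j} C(6,j)·(-1)^j·C(10,7-j)·1^(7-j) for j from 0 to 6.
= 120 + (-1260) + 3780 + (-4200) + 1800 + (-270) + 10 = -20.

-20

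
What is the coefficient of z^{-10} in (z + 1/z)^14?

91

General term: C(14,j)·(z)^j·(1/z)^(14-j), with z-exponent 1j − 1(14−j) = 2j − 14.
Set 2j − 14 = -10: j = 2.
C(14,2) = 91; 1^2 = 1; 1^12 = 1.
Coefficient = 91 · 1 · 1 = 91.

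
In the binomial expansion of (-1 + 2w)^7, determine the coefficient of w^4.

-560

The general term is C(7,j)·(-1)^j·(2w)^(7-j); the w^4 term has j = 3.
C(7,3) = 35.
Coefficient = C(7,3) · (-1)^3 · 2^4 = 35 · (-1) · 16 = -560.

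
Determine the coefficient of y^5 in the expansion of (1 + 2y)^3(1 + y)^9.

2178

Coefficient of y^5 = Σ_{j} C(3,j)·2^j·C(9,5-j)·1^(5-j) for j from 0 to 3.
= 126 + 756 + 1008 + 288 = 2178.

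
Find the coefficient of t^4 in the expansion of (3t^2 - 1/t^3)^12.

3247695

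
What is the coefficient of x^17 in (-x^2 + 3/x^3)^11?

33

General term: C(11,j)·(-x^2)^j·(3/x^3)^(11-j), with x-exponent 2j − 3(11−j) = 5j − 33.
Set 5j − 33 = 17: j = 10.
C(11,10) = 11; (-1)^10 = 1; 3^1 = 3.
Coefficient = 11 · 1 · 3 = 33.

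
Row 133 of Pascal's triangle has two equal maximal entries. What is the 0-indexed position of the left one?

For odd n = 133, C(133,m) peaks at m = (n−1)/2 and (n+1)/2; the smaller is 66.

66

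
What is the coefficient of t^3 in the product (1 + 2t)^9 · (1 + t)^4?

Coefficient of t^3 = Σ_{j} C(9,j)·2^j·C(4,3-j)·1^(3-j) for j from 0 to 3.
= 4 + 108 + 576 + 672 = 1360.

1360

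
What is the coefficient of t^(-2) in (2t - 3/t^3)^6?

2160

General term: C(6,j)·(2t)^j·(-3/t^3)^(6-j), with t-exponent 1j − 3(6−j) = 4j − 18.
Set 4j − 18 = -2: j = 4.
C(6,4) = 15; 2^4 = 16; (-3)^2 = 9.
Coefficient = 15 · 16 · 9 = 2160.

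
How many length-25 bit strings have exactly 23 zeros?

Choose the 23 positions: C(25,23) = 300.

300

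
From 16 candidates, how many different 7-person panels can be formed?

11440

This is C(16,7) = 11440.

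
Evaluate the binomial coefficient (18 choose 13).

8568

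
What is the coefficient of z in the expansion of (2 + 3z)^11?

33792

The general term is C(11,j)·(2)^j·(3z)^(11-j); the z^1 term has j = 10.
C(11,10) = 11.
Coefficient = C(11,10) · 2^10 · 3^1 = 11 · 1024 · 3 = 33792.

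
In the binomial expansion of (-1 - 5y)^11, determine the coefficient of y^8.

-64453125

The general term is C(11,j)·(-1)^j·(-5y)^(11-j); the y^8 term has j = 3.
C(11,3) = 165.
Coefficient = C(11,3) · (-1)^3 · (-5)^8 = 165 · (-1) · 390625 = -64453125.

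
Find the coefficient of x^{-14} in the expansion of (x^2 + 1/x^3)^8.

General term: C(8,j)·(x^2)^j·(1/x^3)^(8-j), with x-exponent 2j − 3(8−j) = 5j − 24.
Set 5j − 24 = -14: j = 2.
C(8,2) = 28; 1^2 = 1; 1^6 = 1.
Coefficient = 28 · 1 · 1 = 28.

28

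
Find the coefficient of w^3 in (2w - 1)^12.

-1760

The general term is C(12,j)·(2w)^j·(-1)^(12-j); the w^3 term has j = 3.
C(12,3) = 220.
Coefficient = C(12,3) · 2^3 · (-1)^9 = 220 · 8 · (-1) = -1760.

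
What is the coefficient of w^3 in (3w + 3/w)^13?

2051893701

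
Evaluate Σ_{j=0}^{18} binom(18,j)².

9075135300

Σ C(18,j)² is the coefficient of x^18 in (1+x)^18(1+x)^18 = (1+x)^36, i.e. C(36,18) = 9075135300.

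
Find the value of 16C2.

120

C(16,2) = (16·15) / 2! = 240 / 2 = 120.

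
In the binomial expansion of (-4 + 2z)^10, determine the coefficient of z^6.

The general term is C(10,j)·(-4)^j·(2z)^(10-j); the z^6 term has j = 4.
C(10,4) = 210.
Coefficient = C(10,4) · (-4)^4 · 2^6 = 210 · 256 · 64 = 3440640.

3440640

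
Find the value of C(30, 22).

C(30,22) = C(30,8) by symmetry.
C(30,8) = (30·29·28·27·26·25·24·23) / 8! = 235989936000 / 40320 = 5852925.

5852925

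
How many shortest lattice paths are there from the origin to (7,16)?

Each path is a sequence of 23 steps with 7 rights: C(23,7) = 245157.

245157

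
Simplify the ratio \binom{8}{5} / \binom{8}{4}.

4/5

C(n,k+1)/C(n,k) = (n−k)/(k+1) = (8−4)/(4+1) = 4/5.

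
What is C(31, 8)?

7888725

C(31,8) = (31·30·29·28·27·26·25·24) / 8! = 318073392000 / 40320 = 7888725.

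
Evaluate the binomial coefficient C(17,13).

C(17,13) = C(17,4) by symmetry.
C(17,4) = (17·16·15·14) / 4! = 57120 / 24 = 2380.

2380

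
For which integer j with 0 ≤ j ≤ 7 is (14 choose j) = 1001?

C(14,j) increases on 0 ≤ j ≤ 7. C(14,3) = 364 and C(14,4) = 1001, so j = 4.

4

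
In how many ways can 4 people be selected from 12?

495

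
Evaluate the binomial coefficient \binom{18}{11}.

C(18,11) = C(18,7) by symmetry.
C(18,7) = (18·17·16·15·14·13·12) / 7! = 160392960 / 5040 = 31824.

31824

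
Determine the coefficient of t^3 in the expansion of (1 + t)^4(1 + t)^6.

120

Coefficient of t^3 = Σ_{j} C(4,j)·C(6,3-j) for j from 0 to 3.
= 20 + 60 + 36 + 4 = 120.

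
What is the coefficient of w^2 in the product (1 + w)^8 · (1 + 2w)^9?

316

Coefficient of w^2 = Σ_{j} C(8,j)·1^j·C(9,2-j)·2^(2-j) for j from 0 to 2.
= 144 + 144 + 28 = 316.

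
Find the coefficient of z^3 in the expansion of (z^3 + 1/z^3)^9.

General term: C(9,j)·(z^3)^j·(1/z^3)^(9-j), with z-exponent 3j − 3(9−j) = 6j − 27.
Set 6j − 27 = 3: j = 5.
C(9,5) = 126; 1^5 = 1; 1^4 = 1.
Coefficient = 126 · 1 · 1 = 126.

126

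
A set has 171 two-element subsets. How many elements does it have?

n(n−1)/2 = 171 ⇒ n(n−1) = 342. Since 19·18 = 342, n = 19.

19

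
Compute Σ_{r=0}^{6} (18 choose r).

1 + 18 + 153 + 816 + 3060 + 8568 + 18564 = 31180.

31180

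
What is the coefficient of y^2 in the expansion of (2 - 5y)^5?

The general term is C(5,j)·(2)^j·(-5y)^(5-j); the y^2 term has j = 3.
C(5,3) = 10.
Coefficient = C(5,3) · 2^3 · (-5)^2 = 10 · 8 · 25 = 2000.

2000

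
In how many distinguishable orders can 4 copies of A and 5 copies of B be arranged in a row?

126

Choose positions for the A's: C(9,4) = 126.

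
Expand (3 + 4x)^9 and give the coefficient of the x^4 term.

The general term is C(9,j)·(3)^j·(4x)^(9-j); the x^4 term has j = 5.
C(9,5) = 126.
Coefficient = C(9,5) · 3^5 · 4^4 = 126 · 243 · 256 = 7838208.

7838208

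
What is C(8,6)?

C(8,6) = C(8,2) by symmetry.
C(8,2) = (8·7) / 2! = 56 / 2 = 28.

28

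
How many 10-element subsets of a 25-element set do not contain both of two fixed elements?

2778446

All 10-subsets: C(25,10) = 3268760. Those containing both fixed elements: C(23,8) = 490314.
3268760 − 490314 = 2778446.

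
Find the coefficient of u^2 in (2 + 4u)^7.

The general term is C(7,j)·(2)^j·(4u)^(7-j); the u^2 term has j = 5.
C(7,5) = 21.
Coefficient = C(7,5) · 2^5 · 4^2 = 21 · 32 · 16 = 10752.

10752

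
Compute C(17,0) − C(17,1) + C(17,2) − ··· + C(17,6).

The partial alternating sum Σ_{k=0}^{6} (−1)^k C(17,k) = (−1)^6 C(16,6) = 8008.

8008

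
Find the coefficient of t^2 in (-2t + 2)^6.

960

The general term is C(6,j)·(-2t)^j·(2)^(6-j); the t^2 term has j = 2.
C(6,2) = 15.
Coefficient = C(6,2) · (-2)^2 · 2^4 = 15 · 4 · 16 = 960.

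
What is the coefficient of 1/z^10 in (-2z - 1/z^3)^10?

General term: C(10,j)·(-2z)^j·(-1/z^3)^(10-j), with z-exponent 1j − 3(10−j) = 4j − 30.
Set 4j − 30 = -10: j = 5.
C(10,5) = 252; (-2)^5 = -32; (-1)^5 = -1.
Coefficient = 252 · (-32) · (-1) = 8064.

8064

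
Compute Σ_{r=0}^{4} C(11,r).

1 + 11 + 55 + 165 + 330 = 562.

562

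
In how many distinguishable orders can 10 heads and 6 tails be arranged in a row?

Choose positions for the heads: C(16,10) = 8008.

8008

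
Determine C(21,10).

352716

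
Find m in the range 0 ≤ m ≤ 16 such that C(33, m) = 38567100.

9

C(33,m) increases on 0 ≤ m ≤ 16. C(33,8) = 13884156 and C(33,9) = 38567100, so m = 9.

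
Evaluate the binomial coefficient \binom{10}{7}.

C(10,7) = C(10,3) by symmetry.
C(10,3) = (10·9·8) / 3! = 720 / 6 = 120.

120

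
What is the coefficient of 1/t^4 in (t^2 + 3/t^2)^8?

13608

General term: C(8,j)·(t^2)^j·(3/t^2)^(8-j), with t-exponent 2j − 2(8−j) = 4j − 16.
Set 4j − 16 = -4: j = 3.
C(8,3) = 56; 1^3 = 1; 3^5 = 243.
Coefficient = 56 · 1 · 243 = 13608.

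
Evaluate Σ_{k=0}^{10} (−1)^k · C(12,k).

11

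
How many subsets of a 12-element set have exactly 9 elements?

220

Choose the 9 positions: C(12,9) = 220.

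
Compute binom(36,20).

C(36,20) = C(36,16) by symmetry.
C(36,16) = (36·35·34·33·32·31·30·29·28·27·26·25·24·23·22·21) / 16! = 152901072685905223680000 / 20922789888000 = 7307872110.

7307872110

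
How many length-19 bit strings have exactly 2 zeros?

Choose the 2 positions: C(19,2) = 171.

171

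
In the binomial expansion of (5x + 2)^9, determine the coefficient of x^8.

7031250

The general term is C(9,j)·(5x)^j·(2)^(9-j); the x^8 term has j = 8.
C(9,8) = 9.
Coefficient = C(9,8) · 5^8 · 2^1 = 9 · 390625 · 2 = 7031250.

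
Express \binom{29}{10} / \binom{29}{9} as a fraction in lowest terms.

2

C(n,k+1)/C(n,k) = (n−k)/(k+1) = (29−9)/(9+1) = 20/10 = 2.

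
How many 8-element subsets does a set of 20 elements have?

C(20,8) = (20·19·18·17·16·15·14·13) / 8! = 5079110400 / 40320 = 125970.

125970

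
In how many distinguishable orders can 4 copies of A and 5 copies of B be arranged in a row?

126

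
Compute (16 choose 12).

1820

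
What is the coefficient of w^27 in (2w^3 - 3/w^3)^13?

1437696

General term: C(13,j)·(2w^3)^j·(-3/w^3)^(13-j), with w-exponent 3j − 3(13−j) = 6j − 39.
Set 6j − 39 = 27: j = 11.
C(13,11) = 78; 2^11 = 2048; (-3)^2 = 9.
Coefficient = 78 · 2048 · 9 = 1437696.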